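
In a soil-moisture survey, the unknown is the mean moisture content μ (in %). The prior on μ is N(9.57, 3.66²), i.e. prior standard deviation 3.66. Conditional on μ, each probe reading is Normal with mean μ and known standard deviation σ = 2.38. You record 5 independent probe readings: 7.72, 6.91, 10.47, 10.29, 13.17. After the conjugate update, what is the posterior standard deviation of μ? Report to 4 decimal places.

1.0220

For Normal data with known variance σ², a Normal(μ₀, σ₀²) prior on μ is conjugate. Posterior precision = 1/σ₀² + n/σ²; posterior mean is the precision-weighted average of μ₀ and x̄.
σ₀² = 3.66² = 13.3956, σ² = 2.38² = 5.6644; σ² + n·σ₀² = 5.6644 + 5·13.3956 = 72.6424.
Posterior precision = 1/σ₀² + n/σ² = 1/13.3956 + 5/5.6644 = (σ² + n·σ₀²)/(σ₀²σ²) = 72.6424/(13.3956·5.6644); posterior variance σₙ² = σ₀²σ²/(σ² + n·σ₀²) = 13.3956·5.6644/72.6424 = 1.044542.
Posterior SD = √σₙ² = √(13.3956·5.6644/72.6424) = 1.0220.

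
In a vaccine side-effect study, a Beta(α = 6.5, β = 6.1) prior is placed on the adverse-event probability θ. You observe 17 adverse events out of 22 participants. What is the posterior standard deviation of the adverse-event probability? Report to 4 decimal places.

0.0782

The Beta prior is conjugate to a Binomial/Bernoulli likelihood; the update adds successes to α and failures to β.
Posterior: Beta(α+k, β+n−k) = Beta(6.5+17, 6.1+5) = Beta(23.5, 11.1).
Var = αβ/((α+β)²(α+β+1)) = 23.5·11.1/(34.6²·35.6) = 0.00612052; SD = √0.00612052 = 0.0782.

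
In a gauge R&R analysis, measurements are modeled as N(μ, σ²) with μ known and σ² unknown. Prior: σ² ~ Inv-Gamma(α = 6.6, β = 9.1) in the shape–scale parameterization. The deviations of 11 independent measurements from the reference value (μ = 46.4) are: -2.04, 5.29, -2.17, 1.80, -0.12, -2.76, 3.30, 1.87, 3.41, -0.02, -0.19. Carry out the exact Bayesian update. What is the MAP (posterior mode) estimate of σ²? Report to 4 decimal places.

3.5106

With known mean μ and an Inverse-Gamma(α, β) prior on σ², the Normal likelihood is conjugate: posterior is Inv-Gamma(α + n/2, β + Σ(xᵢ−μ)²/2).
Σ(xᵢ−μ)² = (-2.04)² + (5.29)² + (-2.17)² + (1.80)² + (-0.12)² + (-2.76)² + (3.30)² + (1.87)² + (3.41)² + (-0.02)² + (-0.19)² = 73.7781.
Posterior: Inv-Gamma(6.6 + 11/2, 9.1 + 73.7781/2) = Inv-Gamma(12.10, 45.98905).
Mode = β/(α+1) = 45.98905/13.10 = 3.5106.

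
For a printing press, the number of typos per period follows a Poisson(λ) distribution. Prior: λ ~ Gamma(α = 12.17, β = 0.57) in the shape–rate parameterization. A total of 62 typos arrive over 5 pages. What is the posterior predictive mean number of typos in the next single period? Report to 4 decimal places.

With a Gamma(shape α, rate β) prior, the Poisson likelihood is conjugate: the posterior is Gamma(α + ΣXᵢ, β + n).
Posterior: Gamma(α+S, β+n) = Gamma(12.17+62, 0.57+5) = Gamma(74.17, 5.57).
The predictive distribution for one future period is NegBinom with mean α/β = 13.3160.

13.3160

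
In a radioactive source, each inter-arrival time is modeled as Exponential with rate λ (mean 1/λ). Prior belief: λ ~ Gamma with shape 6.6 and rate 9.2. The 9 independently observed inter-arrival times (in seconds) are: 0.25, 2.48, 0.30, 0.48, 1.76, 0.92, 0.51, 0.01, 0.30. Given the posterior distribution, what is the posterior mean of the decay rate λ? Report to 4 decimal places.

0.9624

With a Gamma(shape α, rate β) prior on the exponential rate λ, the posterior after n observations with total T = Σxᵢ is Gamma(α+n, β+T).
Sum of observations T = 7.01 seconds; n = 9.
Posterior: Gamma(6.6+9, 9.2+7.01) = Gamma(15.6, 16.21).
Posterior mean of λ = α/β = 15.6/16.21 = 0.9624.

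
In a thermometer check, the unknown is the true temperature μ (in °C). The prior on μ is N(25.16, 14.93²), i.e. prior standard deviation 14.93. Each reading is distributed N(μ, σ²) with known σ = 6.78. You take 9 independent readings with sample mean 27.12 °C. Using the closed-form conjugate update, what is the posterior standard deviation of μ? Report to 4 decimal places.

2.2345

For Normal data with known variance σ², a Normal(μ₀, σ₀²) prior on μ is conjugate. Posterior precision = 1/σ₀² + n/σ²; posterior mean is the precision-weighted average of μ₀ and x̄.
σ₀² = 14.93² = 222.9049, σ² = 6.78² = 45.9684; σ² + n·σ₀² = 45.9684 + 9·222.9049 = 2052.1125.
Posterior precision = 1/σ₀² + n/σ² = 1/222.9049 + 9/45.9684 = (σ² + n·σ₀²)/(σ₀²σ²) = 2052.1125/(222.9049·45.9684); posterior variance σₙ² = σ₀²σ²/(σ² + n·σ₀²) = 222.9049·45.9684/2052.1125 = 4.993187.
Posterior SD = √σₙ² = √(222.9049·45.9684/2052.1125) = 2.2345.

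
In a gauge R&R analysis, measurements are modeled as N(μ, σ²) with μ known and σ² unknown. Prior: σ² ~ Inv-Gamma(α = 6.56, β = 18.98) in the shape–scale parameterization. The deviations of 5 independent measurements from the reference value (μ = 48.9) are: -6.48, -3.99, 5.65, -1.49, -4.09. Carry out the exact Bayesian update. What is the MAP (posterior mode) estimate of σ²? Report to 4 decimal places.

7.2933

With known mean μ and an Inverse-Gamma(α, β) prior on σ², the Normal likelihood is conjugate: posterior is Inv-Gamma(α + n/2, β + Σ(xᵢ−μ)²/2).
Σ(xᵢ−μ)² = (-6.48)² + (-3.99)² + (5.65)² + (-1.49)² + (-4.09)² = 108.7812.
Posterior: Inv-Gamma(6.56 + 5/2, 18.98 + 108.7812/2) = Inv-Gamma(9.06, 73.37060).
Mode = β/(α+1) = 73.37060/10.06 = 7.2933.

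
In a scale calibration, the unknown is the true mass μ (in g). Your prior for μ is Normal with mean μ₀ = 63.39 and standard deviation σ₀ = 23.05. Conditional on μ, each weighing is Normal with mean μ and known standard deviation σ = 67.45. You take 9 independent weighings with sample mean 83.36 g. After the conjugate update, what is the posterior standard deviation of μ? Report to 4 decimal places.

16.0947

For Normal data with known variance σ², a Normal(μ₀, σ₀²) prior on μ is conjugate. Posterior precision = 1/σ₀² + n/σ²; posterior mean is the precision-weighted average of μ₀ and x̄.
σ₀² = 23.05² = 531.3025, σ² = 67.45² = 4549.5025; σ² + n·σ₀² = 4549.5025 + 9·531.3025 = 9331.225.
Posterior precision = 1/σ₀² + n/σ² = 1/531.3025 + 9/4549.5025 = (σ² + n·σ₀²)/(σ₀²σ²) = 9331.225/(531.3025·4549.5025); posterior variance σₙ² = σ₀²σ²/(σ² + n·σ₀²) = 531.3025·4549.5025/9331.225 = 259.040164.
Posterior SD = √σₙ² = √(531.3025·4549.5025/9331.225) = 16.0947.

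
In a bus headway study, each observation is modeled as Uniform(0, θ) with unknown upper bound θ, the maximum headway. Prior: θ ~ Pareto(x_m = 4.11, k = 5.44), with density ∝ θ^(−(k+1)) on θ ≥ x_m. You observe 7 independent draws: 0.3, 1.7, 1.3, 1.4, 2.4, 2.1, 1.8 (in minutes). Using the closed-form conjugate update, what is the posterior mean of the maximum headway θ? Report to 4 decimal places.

A Pareto(scale x_m, shape k) prior on the upper bound θ of Uniform(0, θ) is conjugate: posterior is Pareto(max(x_m, max xᵢ), k + n).
Sample maximum = 2.4; prior scale x_m = 4.11 → posterior scale = max = 4.11.
Posterior shape = 5.44 + 7 = 12.44.
E[θ|data] = k·x_m/(k−1) = 12.44·4.11/11.44 = 4.4693.

4.4693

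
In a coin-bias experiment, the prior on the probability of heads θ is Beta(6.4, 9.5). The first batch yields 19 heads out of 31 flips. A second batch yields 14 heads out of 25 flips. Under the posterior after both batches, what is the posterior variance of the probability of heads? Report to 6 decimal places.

The Beta prior is conjugate to a Binomial/Bernoulli likelihood; the update adds successes to α and failures to β.
After batch 1: Beta(6.4+19, 9.5+12) = Beta(25.4, 21.5).
After batch 2: Beta(25.4+14, 21.5+11) = Beta(39.4, 32.5).
Var = αβ/((α+β)²(α+β+1)) = 39.4·32.5/(71.9²·72.9) = 0.003398.

0.003398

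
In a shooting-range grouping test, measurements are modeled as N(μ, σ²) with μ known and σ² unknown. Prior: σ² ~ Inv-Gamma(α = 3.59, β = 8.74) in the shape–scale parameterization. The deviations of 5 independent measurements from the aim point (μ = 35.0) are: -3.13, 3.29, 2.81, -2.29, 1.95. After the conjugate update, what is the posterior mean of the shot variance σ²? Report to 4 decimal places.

With known mean μ and an Inverse-Gamma(α, β) prior on σ², the Normal likelihood is conjugate: posterior is Inv-Gamma(α + n/2, β + Σ(xᵢ−μ)²/2).
Σ(xᵢ−μ)² = (-3.13)² + (3.29)² + (2.81)² + (-2.29)² + (1.95)² = 37.5637.
Posterior: Inv-Gamma(3.59 + 5/2, 8.74 + 37.5637/2) = Inv-Gamma(6.09, 27.52185).
E[σ²|data] = β/(α−1) = 27.52185/5.09 = 5.4070.

5.4070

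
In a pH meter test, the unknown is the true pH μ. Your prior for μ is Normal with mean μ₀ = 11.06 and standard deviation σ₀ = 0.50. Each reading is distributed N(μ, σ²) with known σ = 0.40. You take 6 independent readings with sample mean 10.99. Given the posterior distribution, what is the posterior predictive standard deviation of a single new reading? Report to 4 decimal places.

0.4291

For Normal data with known variance σ², a Normal(μ₀, σ₀²) prior on μ is conjugate. Posterior precision = 1/σ₀² + n/σ²; posterior mean is the precision-weighted average of μ₀ and x̄.
σ₀² = 0.50² = 0.25, σ² = 0.40² = 0.16; σ² + n·σ₀² = 0.16 + 6·0.25 = 1.66.
Posterior precision = 1/σ₀² + n/σ² = 1/0.25 + 6/0.16 = (σ² + n·σ₀²)/(σ₀²σ²) = 1.66/(0.25·0.16); posterior variance σₙ² = σ₀²σ²/(σ² + n·σ₀²) = 0.25·0.16/1.66 = 0.024096.
Predictive variance for one new observation = σₙ² + σ² = 0.25·0.16/1.66 + 0.16 = σ²·(σ₀² + 1.66)/1.66 = 0.16·1.91/1.66 = 0.184096; SD = √(0.16·1.91/1.66) = 0.4291.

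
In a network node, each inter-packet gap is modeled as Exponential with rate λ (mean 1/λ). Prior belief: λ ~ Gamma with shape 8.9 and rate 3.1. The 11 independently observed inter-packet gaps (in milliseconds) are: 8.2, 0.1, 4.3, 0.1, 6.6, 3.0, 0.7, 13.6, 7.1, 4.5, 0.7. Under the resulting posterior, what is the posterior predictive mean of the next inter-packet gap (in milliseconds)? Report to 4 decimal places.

2.7513

With a Gamma(shape α, rate β) prior on the exponential rate λ, the posterior after n observations with total T = Σxᵢ is Gamma(α+n, β+T).
Sum of observations T = 48.9 milliseconds; n = 11.
Posterior: Gamma(8.9+11, 3.1+48.9) = Gamma(19.9, 52.0).
The predictive distribution for the next observation is Lomax; its mean is β/(α−1) = 52.0/18.9 = 2.7513.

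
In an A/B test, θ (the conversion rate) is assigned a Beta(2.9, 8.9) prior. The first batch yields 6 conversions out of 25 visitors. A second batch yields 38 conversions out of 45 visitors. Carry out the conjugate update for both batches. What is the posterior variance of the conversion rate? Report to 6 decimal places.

0.002954

The Beta prior is conjugate to a Binomial/Bernoulli likelihood; the update adds successes to α and failures to β.
After batch 1: Beta(2.9+6, 8.9+19) = Beta(8.9, 27.9).
After batch 2: Beta(8.9+38, 27.9+7) = Beta(46.9, 34.9).
Var = αβ/((α+β)²(α+β+1)) = 46.9·34.9/(81.8²·82.8) = 0.002954.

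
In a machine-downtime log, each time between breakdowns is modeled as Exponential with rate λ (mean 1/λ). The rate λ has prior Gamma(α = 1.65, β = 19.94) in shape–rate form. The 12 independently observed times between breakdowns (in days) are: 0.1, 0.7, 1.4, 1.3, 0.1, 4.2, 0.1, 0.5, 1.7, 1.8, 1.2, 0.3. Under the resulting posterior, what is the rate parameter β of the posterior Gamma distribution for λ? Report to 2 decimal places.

With a Gamma(shape α, rate β) prior on the exponential rate λ, the posterior after n observations with total T = Σxᵢ is Gamma(α+n, β+T).
Sum of observations T = 13.4 days; n = 12.
Posterior: Gamma(1.65+12, 19.94+13.4) = Gamma(13.65, 33.34).
Posterior β = 33.34.

33.34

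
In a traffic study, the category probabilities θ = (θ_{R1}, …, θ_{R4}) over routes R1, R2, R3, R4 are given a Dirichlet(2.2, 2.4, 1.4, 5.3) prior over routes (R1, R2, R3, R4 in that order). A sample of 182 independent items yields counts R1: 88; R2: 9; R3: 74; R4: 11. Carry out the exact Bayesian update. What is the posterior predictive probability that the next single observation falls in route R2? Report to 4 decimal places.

The Dirichlet prior is conjugate to the Multinomial likelihood: each posterior αⱼ = prior αⱼ + observed count nⱼ.
Posterior concentration: (90.2, 11.4, 75.4, 16.3), total = 193.3.
P(next = R2 | data) = α_{R2}/Σα = 0.0590.

0.0590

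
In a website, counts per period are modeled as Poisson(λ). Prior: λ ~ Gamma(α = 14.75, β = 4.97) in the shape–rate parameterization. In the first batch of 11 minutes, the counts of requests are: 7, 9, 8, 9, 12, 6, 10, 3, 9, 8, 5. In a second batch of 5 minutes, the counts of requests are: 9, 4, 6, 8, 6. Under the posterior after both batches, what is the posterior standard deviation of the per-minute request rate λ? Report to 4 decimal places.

0.5515

With a Gamma(shape α, rate β) prior, the Poisson likelihood is conjugate: the posterior is Gamma(α + ΣXᵢ, β + n).
Batch 1: sum of counts S = 86 over n = 11 minutes.
After batch 1: Gamma(α+S, β+n) = Gamma(14.75+86, 4.97+11) = Gamma(100.75, 15.97).
Batch 2: sum of counts S = 33 over n = 5 minutes.
After batch 2: Gamma(α+S, β+n) = Gamma(100.75+33, 15.97+5) = Gamma(133.75, 20.97).
SD = √α/β = √133.75/20.97 = 0.5515.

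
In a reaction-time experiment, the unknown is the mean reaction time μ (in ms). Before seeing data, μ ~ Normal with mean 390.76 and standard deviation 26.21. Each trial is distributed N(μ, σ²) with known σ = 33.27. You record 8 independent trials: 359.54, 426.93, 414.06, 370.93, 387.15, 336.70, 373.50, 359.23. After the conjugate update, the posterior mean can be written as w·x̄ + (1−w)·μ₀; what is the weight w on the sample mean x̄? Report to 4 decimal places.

For Normal data with known variance σ², a Normal(μ₀, σ₀²) prior on μ is conjugate. Posterior precision = 1/σ₀² + n/σ²; posterior mean is the precision-weighted average of μ₀ and x̄.
σ₀² = 26.21² = 686.9641, σ² = 33.27² = 1106.8929. Prior precision 1/σ₀² = 1/686.9641; data precision n/σ² = 8/1106.8929.
w = (n/σ²)/(1/σ₀² + n/σ²) = n·σ₀²/(σ² + n·σ₀²) = 8·686.9641/(1106.8929 + 8·686.9641) = 5495.7128/6602.6057 = 0.8324.

0.8324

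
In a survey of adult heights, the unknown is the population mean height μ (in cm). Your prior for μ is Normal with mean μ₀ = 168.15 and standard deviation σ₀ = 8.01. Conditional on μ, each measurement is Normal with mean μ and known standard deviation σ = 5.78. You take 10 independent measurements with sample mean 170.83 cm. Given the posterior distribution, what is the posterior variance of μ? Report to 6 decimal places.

For Normal data with known variance σ², a Normal(μ₀, σ₀²) prior on μ is conjugate. Posterior precision = 1/σ₀² + n/σ²; posterior mean is the precision-weighted average of μ₀ and x̄.
σ₀² = 8.01² = 64.1601, σ² = 5.78² = 33.4084; σ² + n·σ₀² = 33.4084 + 10·64.1601 = 675.0094.
Posterior precision = 1/σ₀² + n/σ² = 1/64.1601 + 10/33.4084 = (σ² + n·σ₀²)/(σ₀²σ²) = 675.0094/(64.1601·33.4084); posterior variance σₙ² = σ₀²σ²/(σ² + n·σ₀²) = 64.1601·33.4084/675.0094 = 3.175491.

3.175491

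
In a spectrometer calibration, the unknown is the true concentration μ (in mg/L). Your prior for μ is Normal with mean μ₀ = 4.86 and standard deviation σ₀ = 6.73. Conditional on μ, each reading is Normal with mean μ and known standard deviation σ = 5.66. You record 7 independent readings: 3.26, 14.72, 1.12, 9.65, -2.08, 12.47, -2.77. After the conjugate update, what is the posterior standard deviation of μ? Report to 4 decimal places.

For Normal data with known variance σ², a Normal(μ₀, σ₀²) prior on μ is conjugate. Posterior precision = 1/σ₀² + n/σ²; posterior mean is the precision-weighted average of μ₀ and x̄.
σ₀² = 6.73² = 45.2929, σ² = 5.66² = 32.0356; σ² + n·σ₀² = 32.0356 + 7·45.2929 = 349.0859.
Posterior precision = 1/σ₀² + n/σ² = 1/45.2929 + 7/32.0356 = (σ² + n·σ₀²)/(σ₀²σ²) = 349.0859/(45.2929·32.0356); posterior variance σₙ² = σ₀²σ²/(σ² + n·σ₀²) = 45.2929·32.0356/349.0859 = 4.156528.
Posterior SD = √σₙ² = √(45.2929·32.0356/349.0859) = 2.0388.

2.0388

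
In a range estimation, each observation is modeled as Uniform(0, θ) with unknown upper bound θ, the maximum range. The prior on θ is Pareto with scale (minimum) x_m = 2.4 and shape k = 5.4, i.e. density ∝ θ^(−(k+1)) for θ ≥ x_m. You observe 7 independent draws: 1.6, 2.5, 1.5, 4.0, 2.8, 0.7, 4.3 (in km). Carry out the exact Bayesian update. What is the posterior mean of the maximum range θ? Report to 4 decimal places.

A Pareto(scale x_m, shape k) prior on the upper bound θ of Uniform(0, θ) is conjugate: posterior is Pareto(max(x_m, max xᵢ), k + n).
Sample maximum = 4.3; prior scale x_m = 2.4 → posterior scale = max = 4.3.
Posterior shape = 5.4 + 7 = 12.4.
E[θ|data] = k·x_m/(k−1) = 12.4·4.3/11.4 = 4.6772.

4.6772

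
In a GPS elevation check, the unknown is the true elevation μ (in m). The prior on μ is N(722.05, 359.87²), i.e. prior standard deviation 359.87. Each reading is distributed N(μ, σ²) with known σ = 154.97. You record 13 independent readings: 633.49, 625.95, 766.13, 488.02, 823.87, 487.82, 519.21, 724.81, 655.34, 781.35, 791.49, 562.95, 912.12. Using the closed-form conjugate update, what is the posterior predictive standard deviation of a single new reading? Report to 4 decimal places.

160.7392

For Normal data with known variance σ², a Normal(μ₀, σ₀²) prior on μ is conjugate. Posterior precision = 1/σ₀² + n/σ²; posterior mean is the precision-weighted average of μ₀ and x̄.
σ₀² = 359.87² = 129506.4169, σ² = 154.97² = 24015.7009; σ² + n·σ₀² = 24015.7009 + 13·129506.4169 = 1707599.1206.
Posterior precision = 1/σ₀² + n/σ² = 1/129506.4169 + 13/24015.7009 = (σ² + n·σ₀²)/(σ₀²σ²) = 1707599.1206/(129506.4169·24015.7009); posterior variance σₙ² = σ₀²σ²/(σ² + n·σ₀²) = 129506.4169·24015.7009/1707599.1206 = 1821.380285.
Predictive variance for one new observation = σₙ² + σ² = 129506.4169·24015.7009/1707599.1206 + 24015.7009 = σ²·(σ₀² + 1707599.1206)/1707599.1206 = 24015.7009·1837105.5375/1707599.1206 = 25837.081185; SD = √(24015.7009·1837105.5375/1707599.1206) = 160.7392.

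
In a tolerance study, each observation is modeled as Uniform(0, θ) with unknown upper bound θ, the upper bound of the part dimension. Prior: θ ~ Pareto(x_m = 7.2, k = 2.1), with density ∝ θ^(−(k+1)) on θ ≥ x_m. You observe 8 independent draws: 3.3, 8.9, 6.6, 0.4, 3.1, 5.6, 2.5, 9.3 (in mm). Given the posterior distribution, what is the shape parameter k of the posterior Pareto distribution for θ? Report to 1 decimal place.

A Pareto(scale x_m, shape k) prior on the upper bound θ of Uniform(0, θ) is conjugate: posterior is Pareto(max(x_m, max xᵢ), k + n).
Sample maximum = 9.3; prior scale x_m = 7.2 → posterior scale = max = 9.3.
Posterior shape = 2.1 + 8 = 10.1.
Posterior shape k = 10.1.

10.1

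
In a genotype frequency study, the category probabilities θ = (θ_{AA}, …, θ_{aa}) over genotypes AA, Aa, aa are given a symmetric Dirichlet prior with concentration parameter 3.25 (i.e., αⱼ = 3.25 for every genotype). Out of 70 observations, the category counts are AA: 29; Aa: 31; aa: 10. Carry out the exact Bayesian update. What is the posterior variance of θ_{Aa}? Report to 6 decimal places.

The Dirichlet prior is conjugate to the Multinomial likelihood: each posterior αⱼ = prior αⱼ + observed count nⱼ.
Posterior concentration: (32.25, 34.25, 13.25), total = 79.75.
Var[θ_j] = α_j(Σα−α_j)/((Σα)²(Σα+1)) = 34.25·45.50/(79.75²·80.75) = 0.003034.

0.003034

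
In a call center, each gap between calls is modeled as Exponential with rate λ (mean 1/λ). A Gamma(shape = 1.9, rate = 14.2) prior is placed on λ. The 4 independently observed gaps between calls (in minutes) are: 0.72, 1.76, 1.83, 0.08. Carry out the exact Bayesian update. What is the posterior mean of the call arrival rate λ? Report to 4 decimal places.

0.3174

With a Gamma(shape α, rate β) prior on the exponential rate λ, the posterior after n observations with total T = Σxᵢ is Gamma(α+n, β+T).
Sum of observations T = 4.39 minutes; n = 4.
Posterior: Gamma(1.9+4, 14.2+4.39) = Gamma(5.9, 18.59).
Posterior mean of λ = α/β = 5.9/18.59 = 0.3174.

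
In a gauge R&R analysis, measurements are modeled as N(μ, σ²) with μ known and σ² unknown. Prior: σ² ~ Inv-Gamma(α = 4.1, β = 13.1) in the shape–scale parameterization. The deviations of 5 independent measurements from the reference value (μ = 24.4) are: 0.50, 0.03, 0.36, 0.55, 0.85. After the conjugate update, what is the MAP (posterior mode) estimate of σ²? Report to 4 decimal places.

1.8162

With known mean μ and an Inverse-Gamma(α, β) prior on σ², the Normal likelihood is conjugate: posterior is Inv-Gamma(α + n/2, β + Σ(xᵢ−μ)²/2).
Σ(xᵢ−μ)² = (0.50)² + (0.03)² + (0.36)² + (0.55)² + (0.85)² = 1.4055.
Posterior: Inv-Gamma(4.1 + 5/2, 13.1 + 1.4055/2) = Inv-Gamma(6.60, 13.80275).
Mode = β/(α+1) = 13.80275/7.60 = 1.8162.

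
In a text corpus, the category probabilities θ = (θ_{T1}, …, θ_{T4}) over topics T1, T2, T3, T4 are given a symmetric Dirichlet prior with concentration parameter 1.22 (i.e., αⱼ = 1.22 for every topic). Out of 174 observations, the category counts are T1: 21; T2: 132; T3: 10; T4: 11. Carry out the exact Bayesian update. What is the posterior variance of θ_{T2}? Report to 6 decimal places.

0.001057

The Dirichlet prior is conjugate to the Multinomial likelihood: each posterior αⱼ = prior αⱼ + observed count nⱼ.
Posterior concentration: (22.22, 133.22, 11.22, 12.22), total = 178.88.
Var[θ_j] = α_j(Σα−α_j)/((Σα)²(Σα+1)) = 133.22·45.66/(178.88²·179.88) = 0.001057.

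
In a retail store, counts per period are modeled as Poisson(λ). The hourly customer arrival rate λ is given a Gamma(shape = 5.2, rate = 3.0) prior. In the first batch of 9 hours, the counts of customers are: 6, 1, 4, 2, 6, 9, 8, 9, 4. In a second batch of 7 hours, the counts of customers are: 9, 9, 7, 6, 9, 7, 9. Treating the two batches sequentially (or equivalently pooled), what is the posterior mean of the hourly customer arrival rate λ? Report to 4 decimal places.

5.8000

With a Gamma(shape α, rate β) prior, the Poisson likelihood is conjugate: the posterior is Gamma(α + ΣXᵢ, β + n).
Batch 1: sum of counts S = 49 over n = 9 hours.
After batch 1: Gamma(α+S, β+n) = Gamma(5.2+49, 3.0+9) = Gamma(54.2, 12.0).
Batch 2: sum of counts S = 56 over n = 7 hours.
After batch 2: Gamma(α+S, β+n) = Gamma(54.2+56, 12.0+7) = Gamma(110.2, 19.0).
Posterior mean = α/β = 110.2/19.0 = 5.8000.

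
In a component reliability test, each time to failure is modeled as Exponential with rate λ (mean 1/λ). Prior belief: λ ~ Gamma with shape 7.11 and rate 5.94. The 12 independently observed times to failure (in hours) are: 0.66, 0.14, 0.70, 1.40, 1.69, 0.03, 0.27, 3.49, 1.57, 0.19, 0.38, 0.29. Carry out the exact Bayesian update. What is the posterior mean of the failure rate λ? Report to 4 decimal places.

With a Gamma(shape α, rate β) prior on the exponential rate λ, the posterior after n observations with total T = Σxᵢ is Gamma(α+n, β+T).
Sum of observations T = 10.81 hours; n = 12.
Posterior: Gamma(7.11+12, 5.94+10.81) = Gamma(19.11, 16.75).
Posterior mean of λ = α/β = 19.11/16.75 = 1.1409.

1.1409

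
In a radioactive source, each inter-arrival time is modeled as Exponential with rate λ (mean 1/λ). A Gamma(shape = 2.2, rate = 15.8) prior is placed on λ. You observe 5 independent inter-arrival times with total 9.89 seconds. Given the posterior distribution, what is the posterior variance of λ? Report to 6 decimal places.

0.010909

With a Gamma(shape α, rate β) prior on the exponential rate λ, the posterior after n observations with total T = Σxᵢ is Gamma(α+n, β+T).
Posterior: Gamma(2.2+5, 15.8+9.89) = Gamma(7.2, 25.69).
Var = α/β² = 0.010909.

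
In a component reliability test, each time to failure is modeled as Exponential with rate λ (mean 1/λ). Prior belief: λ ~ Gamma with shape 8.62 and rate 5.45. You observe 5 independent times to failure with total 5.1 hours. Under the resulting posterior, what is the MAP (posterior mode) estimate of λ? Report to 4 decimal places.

1.1962

With a Gamma(shape α, rate β) prior on the exponential rate λ, the posterior after n observations with total T = Σxᵢ is Gamma(α+n, β+T).
Posterior: Gamma(8.62+5, 5.45+5.1) = Gamma(13.62, 10.55).
Mode = (α−1)/β = 1.1962.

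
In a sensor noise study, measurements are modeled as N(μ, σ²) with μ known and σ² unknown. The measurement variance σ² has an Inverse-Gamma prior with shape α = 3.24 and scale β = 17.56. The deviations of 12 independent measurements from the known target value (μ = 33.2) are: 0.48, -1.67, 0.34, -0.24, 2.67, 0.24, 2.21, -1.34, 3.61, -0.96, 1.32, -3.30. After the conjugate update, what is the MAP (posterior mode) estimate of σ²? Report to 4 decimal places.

With known mean μ and an Inverse-Gamma(α, β) prior on σ², the Normal likelihood is conjugate: posterior is Inv-Gamma(α + n/2, β + Σ(xᵢ−μ)²/2).
Σ(xᵢ−μ)² = (0.48)² + (-1.67)² + (0.34)² + (-0.24)² + (2.67)² + (0.24)² + (2.21)² + (-1.34)² + (3.61)² + (-0.96)² + (1.32)² + (-3.30)² = 43.6448.
Posterior: Inv-Gamma(3.24 + 12/2, 17.56 + 43.6448/2) = Inv-Gamma(9.24, 39.38240).
Mode = β/(α+1) = 39.38240/10.24 = 3.8459.

3.8459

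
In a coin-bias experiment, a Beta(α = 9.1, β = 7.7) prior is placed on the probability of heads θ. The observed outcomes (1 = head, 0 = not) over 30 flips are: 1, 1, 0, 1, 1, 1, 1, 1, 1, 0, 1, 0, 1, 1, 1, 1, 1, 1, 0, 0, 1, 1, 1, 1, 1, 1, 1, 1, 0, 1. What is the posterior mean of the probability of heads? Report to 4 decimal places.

The Beta prior is conjugate to a Binomial/Bernoulli likelihood; the update adds successes to α and failures to β.
Posterior: Beta(α+k, β+n−k) = Beta(9.1+24, 7.7+6) = Beta(33.1, 13.7).
Posterior mean = α/(α+β) = 33.1/46.8 = 0.7073.

0.7073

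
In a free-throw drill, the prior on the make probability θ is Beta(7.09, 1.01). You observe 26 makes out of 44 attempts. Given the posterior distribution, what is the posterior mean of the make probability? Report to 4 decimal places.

The Beta prior is conjugate to a Binomial/Bernoulli likelihood; the update adds successes to α and failures to β.
Posterior: Beta(α+k, β+n−k) = Beta(7.09+26, 1.01+18) = Beta(33.09, 19.01).
Posterior mean = α/(α+β) = 33.09/52.10 = 0.6351.

0.6351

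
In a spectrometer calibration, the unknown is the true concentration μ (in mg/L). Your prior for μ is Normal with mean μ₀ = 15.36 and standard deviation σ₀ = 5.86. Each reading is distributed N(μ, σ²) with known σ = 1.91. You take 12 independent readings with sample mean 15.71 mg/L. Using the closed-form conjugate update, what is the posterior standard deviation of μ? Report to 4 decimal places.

For Normal data with known variance σ², a Normal(μ₀, σ₀²) prior on μ is conjugate. Posterior precision = 1/σ₀² + n/σ²; posterior mean is the precision-weighted average of μ₀ and x̄.
σ₀² = 5.86² = 34.3396, σ² = 1.91² = 3.6481; σ² + n·σ₀² = 3.6481 + 12·34.3396 = 415.7233.
Posterior precision = 1/σ₀² + n/σ² = 1/34.3396 + 12/3.6481 = (σ² + n·σ₀²)/(σ₀²σ²) = 415.7233/(34.3396·3.6481); posterior variance σₙ² = σ₀²σ²/(σ² + n·σ₀²) = 34.3396·3.6481/415.7233 = 0.301341.
Posterior SD = √σₙ² = √(34.3396·3.6481/415.7233) = 0.5489.

0.5489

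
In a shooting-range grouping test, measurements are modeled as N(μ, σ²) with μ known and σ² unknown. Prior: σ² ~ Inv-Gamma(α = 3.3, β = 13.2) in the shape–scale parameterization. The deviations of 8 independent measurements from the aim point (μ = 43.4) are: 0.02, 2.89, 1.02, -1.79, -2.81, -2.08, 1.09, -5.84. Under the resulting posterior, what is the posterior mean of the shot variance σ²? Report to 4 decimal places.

With known mean μ and an Inverse-Gamma(α, β) prior on σ², the Normal likelihood is conjugate: posterior is Inv-Gamma(α + n/2, β + Σ(xᵢ−μ)²/2).
Σ(xᵢ−μ)² = (0.02)² + (2.89)² + (1.02)² + (-1.79)² + (-2.81)² + (-2.08)² + (1.09)² + (-5.84)² = 60.1132.
Posterior: Inv-Gamma(3.3 + 8/2, 13.2 + 60.1132/2) = Inv-Gamma(7.30, 43.25660).
E[σ²|data] = β/(α−1) = 43.25660/6.30 = 6.8661.

6.8661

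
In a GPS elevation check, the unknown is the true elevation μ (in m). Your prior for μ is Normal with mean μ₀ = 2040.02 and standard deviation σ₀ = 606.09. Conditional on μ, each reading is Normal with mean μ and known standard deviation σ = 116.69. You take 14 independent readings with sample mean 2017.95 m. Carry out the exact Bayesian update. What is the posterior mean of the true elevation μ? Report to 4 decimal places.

For Normal data with known variance σ², a Normal(μ₀, σ₀²) prior on μ is conjugate. Posterior precision = 1/σ₀² + n/σ²; posterior mean is the precision-weighted average of μ₀ and x̄.
n·x̄ = 14·2017.95 = 28251.3.
σ₀² = 606.09² = 367345.0881, σ² = 116.69² = 13616.5561; σ² + n·σ₀² = 13616.5561 + 14·367345.0881 = 5156447.7895.
Posterior mean = (μ₀/σ₀² + n·x̄/σ²)/(1/σ₀² + n/σ²) = (σ²·μ₀ + σ₀²·n·x̄)/(σ² + n·σ₀²) = (13616.5561·2040.02 + 367345.0881·28251.3)/5156447.7895 = 10405754334.214652/5156447.7895 = 2018.0083.

2018.0083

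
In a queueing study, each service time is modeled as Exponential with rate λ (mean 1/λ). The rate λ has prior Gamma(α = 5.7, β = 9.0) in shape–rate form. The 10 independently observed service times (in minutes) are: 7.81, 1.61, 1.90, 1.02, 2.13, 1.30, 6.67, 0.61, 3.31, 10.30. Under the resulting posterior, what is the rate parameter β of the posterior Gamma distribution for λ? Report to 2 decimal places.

With a Gamma(shape α, rate β) prior on the exponential rate λ, the posterior after n observations with total T = Σxᵢ is Gamma(α+n, β+T).
Sum of observations T = 36.66 minutes; n = 10.
Posterior: Gamma(5.7+10, 9.0+36.66) = Gamma(15.7, 45.66).
Posterior β = 45.66.

45.66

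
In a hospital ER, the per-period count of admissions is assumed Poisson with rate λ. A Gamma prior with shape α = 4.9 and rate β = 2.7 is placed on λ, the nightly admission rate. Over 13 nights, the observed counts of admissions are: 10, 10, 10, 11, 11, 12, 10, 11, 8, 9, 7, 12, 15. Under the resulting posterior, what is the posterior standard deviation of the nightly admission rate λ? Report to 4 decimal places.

With a Gamma(shape α, rate β) prior, the Poisson likelihood is conjugate: the posterior is Gamma(α + ΣXᵢ, β + n).
Sum of counts S = 136 over n = 13 nights.
Posterior: Gamma(α+S, β+n) = Gamma(4.9+136, 2.7+13) = Gamma(140.9, 15.7).
SD = √α/β = √140.9/15.7 = 0.7561.

0.7561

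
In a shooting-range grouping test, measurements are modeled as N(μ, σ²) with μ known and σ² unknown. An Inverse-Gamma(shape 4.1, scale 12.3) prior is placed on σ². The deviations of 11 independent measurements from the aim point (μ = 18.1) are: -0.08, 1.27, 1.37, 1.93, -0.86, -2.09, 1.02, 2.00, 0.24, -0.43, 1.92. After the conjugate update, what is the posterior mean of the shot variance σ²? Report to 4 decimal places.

2.6685

With known mean μ and an Inverse-Gamma(α, β) prior on σ², the Normal likelihood is conjugate: posterior is Inv-Gamma(α + n/2, β + Σ(xᵢ−μ)²/2).
Σ(xᵢ−μ)² = (-0.08)² + (1.27)² + (1.37)² + (1.93)² + (-0.86)² + (-2.09)² + (1.02)² + (2.00)² + (0.24)² + (-0.43)² + (1.92)² = 21.2981.
Posterior: Inv-Gamma(4.1 + 11/2, 12.3 + 21.2981/2) = Inv-Gamma(9.60, 22.94905).
E[σ²|data] = β/(α−1) = 22.94905/8.60 = 2.6685.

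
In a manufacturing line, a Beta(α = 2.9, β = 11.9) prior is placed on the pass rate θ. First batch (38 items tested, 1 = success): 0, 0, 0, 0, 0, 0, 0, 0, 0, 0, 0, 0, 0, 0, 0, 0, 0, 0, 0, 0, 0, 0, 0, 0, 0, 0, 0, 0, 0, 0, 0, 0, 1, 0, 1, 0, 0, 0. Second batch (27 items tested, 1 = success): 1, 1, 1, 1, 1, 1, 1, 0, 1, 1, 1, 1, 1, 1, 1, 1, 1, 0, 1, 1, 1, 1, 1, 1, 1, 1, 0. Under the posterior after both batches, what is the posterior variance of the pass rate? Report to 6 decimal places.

The Beta prior is conjugate to a Binomial/Bernoulli likelihood; the update adds successes to α and failures to β.
After batch 1: Beta(2.9+2, 11.9+36) = Beta(4.9, 47.9).
After batch 2: Beta(4.9+24, 47.9+3) = Beta(28.9, 50.9).
Var = αβ/((α+β)²(α+β+1)) = 28.9·50.9/(79.8²·80.8) = 0.002859.

0.002859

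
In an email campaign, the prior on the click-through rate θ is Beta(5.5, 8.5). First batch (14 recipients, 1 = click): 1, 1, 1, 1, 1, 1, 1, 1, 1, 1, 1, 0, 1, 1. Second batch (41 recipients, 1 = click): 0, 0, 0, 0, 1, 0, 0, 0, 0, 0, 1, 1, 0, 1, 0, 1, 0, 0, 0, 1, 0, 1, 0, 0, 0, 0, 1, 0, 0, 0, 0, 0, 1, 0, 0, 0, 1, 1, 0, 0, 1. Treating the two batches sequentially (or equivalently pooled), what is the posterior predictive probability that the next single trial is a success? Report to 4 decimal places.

The Beta prior is conjugate to a Binomial/Bernoulli likelihood; the update adds successes to α and failures to β.
After batch 1: Beta(5.5+13, 8.5+1) = Beta(18.5, 9.5).
After batch 2: Beta(18.5+12, 9.5+29) = Beta(30.5, 38.5).
For a single future Bernoulli trial, P(success | data) = α/(α+β) = 0.4420.

0.4420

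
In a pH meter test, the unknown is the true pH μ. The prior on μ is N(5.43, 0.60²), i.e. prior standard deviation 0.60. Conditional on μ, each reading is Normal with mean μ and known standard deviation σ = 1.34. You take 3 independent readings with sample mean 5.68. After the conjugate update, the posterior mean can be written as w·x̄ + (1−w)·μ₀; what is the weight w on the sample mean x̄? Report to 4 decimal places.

For Normal data with known variance σ², a Normal(μ₀, σ₀²) prior on μ is conjugate. Posterior precision = 1/σ₀² + n/σ²; posterior mean is the precision-weighted average of μ₀ and x̄.
σ₀² = 0.60² = 0.36, σ² = 1.34² = 1.7956. Prior precision 1/σ₀² = 1/0.36; data precision n/σ² = 3/1.7956.
w = (n/σ²)/(1/σ₀² + n/σ²) = n·σ₀²/(σ² + n·σ₀²) = 3·0.36/(1.7956 + 3·0.36) = 1.08/2.8756 = 0.3756.

0.3756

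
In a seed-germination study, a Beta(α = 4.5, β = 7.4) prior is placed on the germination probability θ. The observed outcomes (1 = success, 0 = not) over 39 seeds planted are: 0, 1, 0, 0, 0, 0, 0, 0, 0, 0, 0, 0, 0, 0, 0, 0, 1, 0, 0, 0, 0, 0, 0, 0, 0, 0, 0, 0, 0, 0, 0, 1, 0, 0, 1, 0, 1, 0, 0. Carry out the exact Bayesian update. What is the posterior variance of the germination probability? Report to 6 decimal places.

0.002925

The Beta prior is conjugate to a Binomial/Bernoulli likelihood; the update adds successes to α and failures to β.
Posterior: Beta(α+k, β+n−k) = Beta(4.5+5, 7.4+34) = Beta(9.5, 41.4).
Var = αβ/((α+β)²(α+β+1)) = 9.5·41.4/(50.9²·51.9) = 0.002925.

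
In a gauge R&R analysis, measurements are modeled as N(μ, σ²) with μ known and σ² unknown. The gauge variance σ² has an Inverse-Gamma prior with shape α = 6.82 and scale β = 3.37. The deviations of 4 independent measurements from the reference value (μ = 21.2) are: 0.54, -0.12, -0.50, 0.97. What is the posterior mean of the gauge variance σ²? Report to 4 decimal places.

With known mean μ and an Inverse-Gamma(α, β) prior on σ², the Normal likelihood is conjugate: posterior is Inv-Gamma(α + n/2, β + Σ(xᵢ−μ)²/2).
Σ(xᵢ−μ)² = (0.54)² + (-0.12)² + (-0.50)² + (0.97)² = 1.4969.
Posterior: Inv-Gamma(6.82 + 4/2, 3.37 + 1.4969/2) = Inv-Gamma(8.82, 4.11845).
E[σ²|data] = β/(α−1) = 4.11845/7.82 = 0.5267.

0.5267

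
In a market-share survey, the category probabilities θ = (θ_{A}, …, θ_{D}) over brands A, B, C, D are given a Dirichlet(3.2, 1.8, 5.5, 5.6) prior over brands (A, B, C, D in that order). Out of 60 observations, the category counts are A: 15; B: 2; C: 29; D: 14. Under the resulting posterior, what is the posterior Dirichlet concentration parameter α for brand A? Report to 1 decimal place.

18.2

The Dirichlet prior is conjugate to the Multinomial likelihood: each posterior αⱼ = prior αⱼ + observed count nⱼ.
Posterior concentration: (18.2, 3.8, 34.5, 19.6), total = 76.1.
α_{A} = 3.2 + 15 = 18.2.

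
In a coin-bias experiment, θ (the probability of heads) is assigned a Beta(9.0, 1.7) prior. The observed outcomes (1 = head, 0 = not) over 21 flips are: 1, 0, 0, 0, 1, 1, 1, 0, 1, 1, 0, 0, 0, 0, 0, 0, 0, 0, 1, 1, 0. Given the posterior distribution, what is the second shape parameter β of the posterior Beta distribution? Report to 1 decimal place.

The Beta prior is conjugate to a Binomial/Bernoulli likelihood; the update adds successes to α and failures to β.
Posterior: Beta(α+k, β+n−k) = Beta(9.0+8, 1.7+13) = Beta(17.0, 14.7).
Posterior β = 14.7.

14.7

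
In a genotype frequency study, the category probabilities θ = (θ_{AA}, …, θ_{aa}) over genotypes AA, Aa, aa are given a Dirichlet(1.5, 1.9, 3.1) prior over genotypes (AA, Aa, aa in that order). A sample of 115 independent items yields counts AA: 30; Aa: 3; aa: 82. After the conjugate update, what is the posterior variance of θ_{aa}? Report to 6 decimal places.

The Dirichlet prior is conjugate to the Multinomial likelihood: each posterior αⱼ = prior αⱼ + observed count nⱼ.
Posterior concentration: (31.5, 4.9, 85.1), total = 121.5.
Var[θ_j] = α_j(Σα−α_j)/((Σα)²(Σα+1)) = 85.1·36.4/(121.5²·122.5) = 0.001713.

0.001713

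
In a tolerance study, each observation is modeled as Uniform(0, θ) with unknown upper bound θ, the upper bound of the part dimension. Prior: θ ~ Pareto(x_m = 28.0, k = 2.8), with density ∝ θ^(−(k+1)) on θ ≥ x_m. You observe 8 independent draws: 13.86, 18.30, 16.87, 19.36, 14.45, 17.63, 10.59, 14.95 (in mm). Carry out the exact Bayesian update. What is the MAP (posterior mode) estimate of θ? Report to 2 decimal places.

A Pareto(scale x_m, shape k) prior on the upper bound θ of Uniform(0, θ) is conjugate: posterior is Pareto(max(x_m, max xᵢ), k + n).
Sample maximum = 19.36; prior scale x_m = 28.0 → posterior scale = max = 28.00.
Posterior shape = 2.8 + 8 = 10.8.
The Pareto density is decreasing on [x_m, ∞), so the mode is x_m = 28.00.

28.00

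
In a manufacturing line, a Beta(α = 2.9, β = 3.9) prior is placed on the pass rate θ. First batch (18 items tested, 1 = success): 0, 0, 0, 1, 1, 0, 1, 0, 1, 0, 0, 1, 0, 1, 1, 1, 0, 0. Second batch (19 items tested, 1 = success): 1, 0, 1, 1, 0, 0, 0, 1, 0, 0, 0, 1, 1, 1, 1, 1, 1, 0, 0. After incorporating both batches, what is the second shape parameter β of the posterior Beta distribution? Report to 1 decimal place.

The Beta prior is conjugate to a Binomial/Bernoulli likelihood; the update adds successes to α and failures to β.
After batch 1: Beta(2.9+8, 3.9+10) = Beta(10.9, 13.9).
After batch 2: Beta(10.9+10, 13.9+9) = Beta(20.9, 22.9).
Posterior β = 22.9.

22.9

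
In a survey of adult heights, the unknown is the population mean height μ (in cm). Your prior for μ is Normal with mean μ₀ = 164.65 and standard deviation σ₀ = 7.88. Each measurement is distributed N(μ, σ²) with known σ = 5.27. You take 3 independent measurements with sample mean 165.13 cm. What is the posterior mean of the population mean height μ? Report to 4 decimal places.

For Normal data with known variance σ², a Normal(μ₀, σ₀²) prior on μ is conjugate. Posterior precision = 1/σ₀² + n/σ²; posterior mean is the precision-weighted average of μ₀ and x̄.
n·x̄ = 3·165.13 = 495.39.
σ₀² = 7.88² = 62.0944, σ² = 5.27² = 27.7729; σ² + n·σ₀² = 27.7729 + 3·62.0944 = 214.0561.
Posterior mean = (μ₀/σ₀² + n·x̄/σ²)/(1/σ₀² + n/σ²) = (σ²·μ₀ + σ₀²·n·x̄)/(σ² + n·σ₀²) = (27.7729·164.65 + 62.0944·495.39)/214.0561 = 35333.752801/214.0561 = 165.0677.

165.0677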